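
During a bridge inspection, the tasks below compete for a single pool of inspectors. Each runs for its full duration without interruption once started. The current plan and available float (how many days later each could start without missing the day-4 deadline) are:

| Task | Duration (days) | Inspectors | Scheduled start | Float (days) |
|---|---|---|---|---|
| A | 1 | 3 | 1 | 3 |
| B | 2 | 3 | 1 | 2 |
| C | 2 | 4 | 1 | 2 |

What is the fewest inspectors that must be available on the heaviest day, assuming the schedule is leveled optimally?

6

Early-start (A@1, B@1, C@1) gives peak 10: d1:10  d2:7  d3:0  d4:0.
Shift C→3.
Schedule A@1, B@1, C@3: d1:6  d2:3  d3:4  d4:4 — peak 6.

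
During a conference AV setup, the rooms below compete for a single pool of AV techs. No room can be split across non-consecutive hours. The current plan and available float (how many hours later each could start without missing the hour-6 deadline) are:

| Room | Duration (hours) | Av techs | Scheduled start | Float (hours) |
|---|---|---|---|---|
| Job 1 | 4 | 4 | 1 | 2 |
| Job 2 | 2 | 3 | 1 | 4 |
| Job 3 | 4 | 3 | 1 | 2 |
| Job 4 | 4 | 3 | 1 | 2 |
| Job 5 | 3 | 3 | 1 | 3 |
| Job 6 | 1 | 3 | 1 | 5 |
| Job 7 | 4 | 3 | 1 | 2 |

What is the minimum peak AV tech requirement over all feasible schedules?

16

Early-start (Job 1@1, Job 2@1, Job 3@1, Job 4@1, Job 5@1, Job 6@1, Job 7@1) gives peak 22: h1:22  h2:19  h3:16  h4:13  h5:0  h6:0.
Shift Job 6→4, Job 7→3.
Schedule Job 1@1, Job 2@1, Job 3@1, Job 4@1, Job 5@1, Job 6@4, Job 7@3: h1:16  h2:16  h3:16  h4:16  h5:3  h6:3 — peak 16.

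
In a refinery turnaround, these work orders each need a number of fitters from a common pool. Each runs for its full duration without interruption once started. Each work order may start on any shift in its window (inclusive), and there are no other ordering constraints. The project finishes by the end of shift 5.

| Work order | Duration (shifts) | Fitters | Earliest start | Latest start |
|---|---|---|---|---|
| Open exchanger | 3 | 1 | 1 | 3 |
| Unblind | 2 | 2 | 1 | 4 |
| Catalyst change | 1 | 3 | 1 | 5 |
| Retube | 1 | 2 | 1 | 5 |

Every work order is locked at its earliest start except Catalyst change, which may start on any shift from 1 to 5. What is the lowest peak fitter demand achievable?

Catalyst change@1: s1:8  s2:3  s3:1  s4:0  s5:0 → peak 8
Catalyst change@2: s1:5  s2:6  s3:1  s4:0  s5:0 → peak 6
Catalyst change@3: s1:5  s2:3  s3:4  s4:0  s5:0 → peak 5
Catalyst change@4: s1:5  s2:3  s3:1  s4:3  s5:0 → peak 5
Catalyst change@5: s1:5  s2:3  s3:1  s4:0  s5:3 → peak 5
Best is Catalyst change@3, peak 5.

5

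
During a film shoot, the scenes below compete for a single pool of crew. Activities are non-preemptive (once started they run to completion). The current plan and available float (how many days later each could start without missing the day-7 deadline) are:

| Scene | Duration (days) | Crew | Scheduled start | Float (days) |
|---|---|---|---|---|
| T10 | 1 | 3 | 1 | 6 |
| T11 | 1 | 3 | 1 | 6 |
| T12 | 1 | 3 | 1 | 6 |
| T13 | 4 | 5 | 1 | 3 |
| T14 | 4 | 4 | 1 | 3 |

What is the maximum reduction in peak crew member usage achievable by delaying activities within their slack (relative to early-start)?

Early-start peak: d1:18  d2:9  d3:9  d4:9  d5:0  d6:0  d7:0 ⇒ 18.
Leveled (T10@1, T11@1, T12@1, T13@2, T14@2): d1:9  d2:9  d3:9  d4:9  d5:9  d6:0  d7:0 ⇒ 9.
Reduction 18 − 9 = 9.

9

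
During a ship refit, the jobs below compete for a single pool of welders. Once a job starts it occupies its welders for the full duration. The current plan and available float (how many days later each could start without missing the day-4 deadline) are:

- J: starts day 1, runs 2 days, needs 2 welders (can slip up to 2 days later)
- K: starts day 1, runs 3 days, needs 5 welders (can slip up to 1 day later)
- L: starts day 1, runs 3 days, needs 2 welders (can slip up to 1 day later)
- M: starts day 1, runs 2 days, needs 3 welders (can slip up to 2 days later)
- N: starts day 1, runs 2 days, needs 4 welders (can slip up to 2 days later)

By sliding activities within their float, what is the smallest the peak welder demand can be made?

12

Early-start (J@1, K@1, L@1, M@1, N@1) gives peak 16: d1:16  d2:16  d3:7  d4:0.
Shift N→3.
Schedule J@1, K@1, L@1, M@1, N@3: d1:12  d2:12  d3:11  d4:4 — peak 12.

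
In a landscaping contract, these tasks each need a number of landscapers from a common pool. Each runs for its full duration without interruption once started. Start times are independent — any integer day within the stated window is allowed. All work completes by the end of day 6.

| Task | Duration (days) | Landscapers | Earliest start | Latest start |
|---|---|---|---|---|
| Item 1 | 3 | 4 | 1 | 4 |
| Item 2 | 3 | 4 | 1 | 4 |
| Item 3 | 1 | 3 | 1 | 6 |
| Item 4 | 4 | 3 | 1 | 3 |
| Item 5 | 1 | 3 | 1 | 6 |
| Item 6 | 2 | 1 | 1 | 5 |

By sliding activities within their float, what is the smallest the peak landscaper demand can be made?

Early-start (Item 1@1, Item 2@1, Item 3@1, Item 4@1, Item 5@1, Item 6@1) gives peak 18: d1:18  d2:12  d3:11  d4:3  d5:0  d6:0.
Shift Item 2→4, Item 4→2, Item 5→6.
Schedule Item 1@1, Item 2@4, Item 3@1, Item 4@2, Item 5@6, Item 6@1: d1:8  d2:8  d3:7  d4:7  d5:7  d6:7 — peak 8.
Total landscaper-days = 44 over 6 days ⇒ peak ≥ ⌈44/6⌉ = 8, so 8 is optimal.

8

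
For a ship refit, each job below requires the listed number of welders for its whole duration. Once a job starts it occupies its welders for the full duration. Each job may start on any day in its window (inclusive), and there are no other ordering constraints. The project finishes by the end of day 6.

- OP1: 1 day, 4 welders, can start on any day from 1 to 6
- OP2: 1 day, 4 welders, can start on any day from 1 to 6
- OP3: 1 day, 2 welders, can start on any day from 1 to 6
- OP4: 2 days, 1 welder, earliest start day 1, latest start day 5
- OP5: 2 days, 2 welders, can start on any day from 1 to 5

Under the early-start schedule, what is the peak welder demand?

13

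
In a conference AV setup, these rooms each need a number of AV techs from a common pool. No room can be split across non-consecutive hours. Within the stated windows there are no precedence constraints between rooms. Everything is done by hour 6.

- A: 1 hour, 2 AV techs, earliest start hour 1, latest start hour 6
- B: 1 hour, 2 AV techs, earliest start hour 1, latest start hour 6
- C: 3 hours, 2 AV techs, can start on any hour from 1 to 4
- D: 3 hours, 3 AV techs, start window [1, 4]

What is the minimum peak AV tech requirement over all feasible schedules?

Early-start (A@1, B@1, C@1, D@1) gives peak 9: h1:9  h2:5  h3:5  h4:0  h5:0  h6:0.
Shift B→2, D→4.
Schedule A@1, B@2, C@1, D@4: h1:4  h2:4  h3:2  h4:3  h5:3  h6:3 — peak 4.
Total AV tech-hours = 19 over 6 hours ⇒ peak ≥ ⌈19/6⌉ = 4, so 4 is optimal.

4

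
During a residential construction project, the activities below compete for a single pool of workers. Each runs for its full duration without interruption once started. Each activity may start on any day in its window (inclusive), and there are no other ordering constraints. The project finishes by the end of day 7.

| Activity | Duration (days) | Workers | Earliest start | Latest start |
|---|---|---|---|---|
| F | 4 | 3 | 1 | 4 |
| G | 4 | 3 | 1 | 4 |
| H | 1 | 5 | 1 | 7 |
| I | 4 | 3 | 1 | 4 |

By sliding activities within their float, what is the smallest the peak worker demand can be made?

9

Early-start (F@1, G@1, H@1, I@1) gives peak 14: d1:14  d2:9  d3:9  d4:9  d5:0  d6:0  d7:0.
Shift H→5.
Schedule F@1, G@1, H@5, I@1: d1:9  d2:9  d3:9  d4:9  d5:5  d6:0  d7:0 — peak 9.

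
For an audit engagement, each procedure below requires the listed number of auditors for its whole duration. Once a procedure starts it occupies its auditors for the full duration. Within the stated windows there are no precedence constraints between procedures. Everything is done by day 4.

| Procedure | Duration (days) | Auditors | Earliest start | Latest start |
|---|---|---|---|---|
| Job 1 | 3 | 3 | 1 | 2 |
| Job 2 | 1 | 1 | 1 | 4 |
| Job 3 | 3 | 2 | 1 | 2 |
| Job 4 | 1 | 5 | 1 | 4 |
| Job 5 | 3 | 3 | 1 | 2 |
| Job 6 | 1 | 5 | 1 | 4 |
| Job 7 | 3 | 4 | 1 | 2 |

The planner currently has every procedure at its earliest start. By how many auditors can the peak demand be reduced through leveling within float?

11

Early-start peak: d1:23  d2:12  d3:12  d4:0 ⇒ 23.
Leveled (Job 1@1, Job 2@1, Job 3@1, Job 4@1, Job 5@2, Job 6@4, Job 7@2): d1:11  d2:12  d3:12  d4:12 ⇒ 12.
Reduction 23 − 12 = 11.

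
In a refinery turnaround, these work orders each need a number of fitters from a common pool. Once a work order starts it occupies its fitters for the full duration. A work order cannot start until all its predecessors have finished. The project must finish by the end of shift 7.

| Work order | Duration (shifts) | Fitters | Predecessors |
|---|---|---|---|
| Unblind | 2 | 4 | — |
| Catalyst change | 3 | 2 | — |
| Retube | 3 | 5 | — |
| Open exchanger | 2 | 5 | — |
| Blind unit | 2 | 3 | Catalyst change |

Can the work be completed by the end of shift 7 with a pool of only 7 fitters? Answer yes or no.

yes

Schedule Unblind@4, Catalyst change@1, Retube@1, Open exchanger@6, Blind unit@4: s1:7  s2:7  s3:7  s4:7  s5:7  s6:5  s7:5 — peak 7 ≤ 7.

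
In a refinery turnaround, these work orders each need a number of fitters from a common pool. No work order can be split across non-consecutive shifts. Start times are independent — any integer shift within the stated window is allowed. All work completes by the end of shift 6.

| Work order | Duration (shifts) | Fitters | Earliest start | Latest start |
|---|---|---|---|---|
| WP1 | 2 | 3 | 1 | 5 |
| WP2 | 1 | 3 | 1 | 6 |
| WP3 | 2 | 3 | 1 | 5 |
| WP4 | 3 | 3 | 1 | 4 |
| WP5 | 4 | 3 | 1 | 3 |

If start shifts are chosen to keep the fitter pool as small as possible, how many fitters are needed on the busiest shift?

6

Early-start (WP1@1, WP2@1, WP3@1, WP4@1, WP5@1) gives peak 15: s1:15  s2:12  s3:6  s4:3  s5:0  s6:0.
Shift WP3→2, WP4→4, WP5→3.
Schedule WP1@1, WP2@1, WP3@2, WP4@4, WP5@3: s1:6  s2:6  s3:6  s4:6  s5:6  s6:6 — peak 6.
Total fitter-shifts = 36 over 6 shifts ⇒ peak ≥ ⌈36/6⌉ = 6, so 6 is optimal.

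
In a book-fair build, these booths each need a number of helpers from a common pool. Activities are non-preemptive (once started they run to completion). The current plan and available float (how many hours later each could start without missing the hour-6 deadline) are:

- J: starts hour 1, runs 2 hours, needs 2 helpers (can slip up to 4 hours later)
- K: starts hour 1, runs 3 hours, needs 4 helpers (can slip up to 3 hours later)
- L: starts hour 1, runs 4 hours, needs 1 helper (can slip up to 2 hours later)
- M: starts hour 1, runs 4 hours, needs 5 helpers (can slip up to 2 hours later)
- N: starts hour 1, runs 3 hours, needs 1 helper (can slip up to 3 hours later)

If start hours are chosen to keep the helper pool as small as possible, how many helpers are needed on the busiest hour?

10

Early-start (J@1, K@1, L@1, M@1, N@1) gives peak 13: h1:13  h2:13  h3:11  h4:6  h5:0  h6:0.
Shift M→3, N→4.
Schedule J@1, K@1, L@1, M@3, N@4: h1:7  h2:7  h3:10  h4:7  h5:6  h6:6 — peak 10.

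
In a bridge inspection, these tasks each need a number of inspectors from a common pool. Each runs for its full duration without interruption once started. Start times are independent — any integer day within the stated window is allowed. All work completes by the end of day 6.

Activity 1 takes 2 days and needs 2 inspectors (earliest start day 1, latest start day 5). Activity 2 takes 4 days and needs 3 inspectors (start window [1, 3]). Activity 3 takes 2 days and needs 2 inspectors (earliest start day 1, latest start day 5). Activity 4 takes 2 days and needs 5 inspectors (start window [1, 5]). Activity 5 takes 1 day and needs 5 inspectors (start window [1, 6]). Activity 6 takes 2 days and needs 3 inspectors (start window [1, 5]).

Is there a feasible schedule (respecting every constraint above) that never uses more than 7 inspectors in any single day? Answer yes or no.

no

The minimum achievable peak is 8; 7 < 8, so no feasible schedule stays within the cap.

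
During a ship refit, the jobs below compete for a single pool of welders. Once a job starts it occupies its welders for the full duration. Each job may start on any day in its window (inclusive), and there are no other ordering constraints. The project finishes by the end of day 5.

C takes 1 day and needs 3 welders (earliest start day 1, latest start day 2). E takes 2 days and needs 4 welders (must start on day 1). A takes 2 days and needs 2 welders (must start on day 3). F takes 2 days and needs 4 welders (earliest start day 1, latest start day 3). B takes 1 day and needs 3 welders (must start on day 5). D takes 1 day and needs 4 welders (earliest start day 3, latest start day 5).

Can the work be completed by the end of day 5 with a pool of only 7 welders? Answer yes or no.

yes

Schedule C@1, E@1, A@3, F@3, B@5, D@5: d1:7  d2:4  d3:6  d4:6  d5:7 — peak 7 ≤ 7.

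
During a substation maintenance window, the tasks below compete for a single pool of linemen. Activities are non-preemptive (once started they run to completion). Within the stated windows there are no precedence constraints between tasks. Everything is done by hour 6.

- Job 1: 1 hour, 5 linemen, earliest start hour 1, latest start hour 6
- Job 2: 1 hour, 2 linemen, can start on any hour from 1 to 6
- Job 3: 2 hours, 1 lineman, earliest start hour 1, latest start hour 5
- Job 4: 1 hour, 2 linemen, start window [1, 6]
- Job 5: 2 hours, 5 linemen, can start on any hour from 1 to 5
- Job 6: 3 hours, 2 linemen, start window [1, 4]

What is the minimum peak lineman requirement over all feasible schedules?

5

Early-start (Job 1@1, Job 2@1, Job 3@1, Job 4@1, Job 5@1, Job 6@1) gives peak 17: h1:17  h2:8  h3:2  h4:0  h5:0  h6:0.
Shift Job 2→2, Job 3→2, Job 4→3, Job 5→5, Job 6→2.
Schedule Job 1@1, Job 2@2, Job 3@2, Job 4@3, Job 5@5, Job 6@2: h1:5  h2:5  h3:5  h4:2  h5:5  h6:5 — peak 5.
Total lineman-hours = 27 over 6 hours ⇒ peak ≥ ⌈27/6⌉ = 5, so 5 is optimal.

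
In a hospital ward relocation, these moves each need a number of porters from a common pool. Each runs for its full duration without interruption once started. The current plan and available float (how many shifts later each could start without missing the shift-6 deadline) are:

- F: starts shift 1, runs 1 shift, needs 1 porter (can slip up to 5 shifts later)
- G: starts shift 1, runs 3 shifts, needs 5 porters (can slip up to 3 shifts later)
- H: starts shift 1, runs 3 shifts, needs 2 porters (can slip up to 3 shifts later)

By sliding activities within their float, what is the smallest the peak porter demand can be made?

5

Early-start (F@1, G@1, H@1) gives peak 8: s1:8  s2:7  s3:7  s4:0  s5:0  s6:0.
Shift G→4.
Schedule F@1, G@4, H@1: s1:3  s2:2  s3:2  s4:5  s5:5  s6:5 — peak 5.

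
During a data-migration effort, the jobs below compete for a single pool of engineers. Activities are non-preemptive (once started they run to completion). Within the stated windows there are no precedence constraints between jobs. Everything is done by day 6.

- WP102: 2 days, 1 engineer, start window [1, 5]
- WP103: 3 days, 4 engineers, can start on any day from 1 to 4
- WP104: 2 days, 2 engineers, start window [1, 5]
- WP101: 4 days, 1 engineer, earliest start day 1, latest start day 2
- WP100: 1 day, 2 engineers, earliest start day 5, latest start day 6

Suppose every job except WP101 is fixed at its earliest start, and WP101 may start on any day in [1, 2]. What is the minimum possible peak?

WP101@1: d1:8  d2:8  d3:5  d4:1  d5:2  d6:0 → peak 8
WP101@2: d1:7  d2:8  d3:5  d4:1  d5:3  d6:0 → peak 8
Best is WP101@1, peak 8.

8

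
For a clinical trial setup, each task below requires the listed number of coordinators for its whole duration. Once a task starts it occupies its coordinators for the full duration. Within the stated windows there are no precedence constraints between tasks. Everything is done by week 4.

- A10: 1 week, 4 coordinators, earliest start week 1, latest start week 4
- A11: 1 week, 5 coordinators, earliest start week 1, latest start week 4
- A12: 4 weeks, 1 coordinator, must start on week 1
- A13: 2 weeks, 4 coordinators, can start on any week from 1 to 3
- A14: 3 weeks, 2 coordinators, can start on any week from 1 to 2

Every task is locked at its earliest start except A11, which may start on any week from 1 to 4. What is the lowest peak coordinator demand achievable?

11

A11@1: w1:16  w2:7  w3:3  w4:1 → peak 16
A11@2: w1:11  w2:12  w3:3  w4:1 → peak 12
A11@3: w1:11  w2:7  w3:8  w4:1 → peak 11
A11@4: w1:11  w2:7  w3:3  w4:6 → peak 11
Best is A11@3, peak 11.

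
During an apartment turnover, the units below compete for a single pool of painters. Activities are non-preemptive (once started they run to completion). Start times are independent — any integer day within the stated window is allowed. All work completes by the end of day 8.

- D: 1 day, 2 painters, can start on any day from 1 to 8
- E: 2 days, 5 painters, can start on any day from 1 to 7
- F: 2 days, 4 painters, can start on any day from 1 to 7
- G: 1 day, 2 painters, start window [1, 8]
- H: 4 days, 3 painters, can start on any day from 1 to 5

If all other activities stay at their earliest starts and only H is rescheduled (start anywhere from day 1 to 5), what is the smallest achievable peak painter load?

H@1: d1:16  d2:12  d3:3  d4:3  d5:0  d6:0  d7:0  d8:0 → peak 16
H@2: d1:13  d2:12  d3:3  d4:3  d5:3  d6:0  d7:0  d8:0 → peak 13
H@3: d1:13  d2:9  d3:3  d4:3  d5:3  d6:3  d7:0  d8:0 → peak 13
H@4: d1:13  d2:9  d3:0  d4:3  d5:3  d6:3  d7:3  d8:0 → peak 13
H@5: d1:13  d2:9  d3:0  d4:0  d5:3  d6:3  d7:3  d8:3 → peak 13
Best is H@2, peak 13.

13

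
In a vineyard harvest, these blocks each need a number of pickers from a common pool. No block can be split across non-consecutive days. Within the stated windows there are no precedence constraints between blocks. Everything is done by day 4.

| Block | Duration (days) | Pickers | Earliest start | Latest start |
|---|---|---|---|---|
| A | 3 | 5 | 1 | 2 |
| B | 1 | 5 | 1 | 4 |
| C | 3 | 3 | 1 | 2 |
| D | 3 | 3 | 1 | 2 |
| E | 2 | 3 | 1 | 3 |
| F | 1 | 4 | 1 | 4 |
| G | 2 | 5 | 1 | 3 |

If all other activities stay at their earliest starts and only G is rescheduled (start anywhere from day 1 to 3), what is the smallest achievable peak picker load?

G@1: d1:28  d2:19  d3:11  d4:0 → peak 28
G@2: d1:23  d2:19  d3:16  d4:0 → peak 23
G@3: d1:23  d2:14  d3:16  d4:5 → peak 23
Best is G@2, peak 23.

23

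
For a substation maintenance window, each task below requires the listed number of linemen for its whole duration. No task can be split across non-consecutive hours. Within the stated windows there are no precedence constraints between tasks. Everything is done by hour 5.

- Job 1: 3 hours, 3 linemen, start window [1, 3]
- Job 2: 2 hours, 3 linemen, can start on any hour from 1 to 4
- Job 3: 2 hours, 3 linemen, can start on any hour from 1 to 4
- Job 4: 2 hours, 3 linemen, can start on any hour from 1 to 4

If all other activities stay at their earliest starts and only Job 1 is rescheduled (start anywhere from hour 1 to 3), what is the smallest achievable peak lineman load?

Job 1@1: h1:12  h2:12  h3:3  h4:0  h5:0 → peak 12
Job 1@2: h1:9  h2:12  h3:3  h4:3  h5:0 → peak 12
Job 1@3: h1:9  h2:9  h3:3  h4:3  h5:3 → peak 9
Best is Job 1@3, peak 9.

9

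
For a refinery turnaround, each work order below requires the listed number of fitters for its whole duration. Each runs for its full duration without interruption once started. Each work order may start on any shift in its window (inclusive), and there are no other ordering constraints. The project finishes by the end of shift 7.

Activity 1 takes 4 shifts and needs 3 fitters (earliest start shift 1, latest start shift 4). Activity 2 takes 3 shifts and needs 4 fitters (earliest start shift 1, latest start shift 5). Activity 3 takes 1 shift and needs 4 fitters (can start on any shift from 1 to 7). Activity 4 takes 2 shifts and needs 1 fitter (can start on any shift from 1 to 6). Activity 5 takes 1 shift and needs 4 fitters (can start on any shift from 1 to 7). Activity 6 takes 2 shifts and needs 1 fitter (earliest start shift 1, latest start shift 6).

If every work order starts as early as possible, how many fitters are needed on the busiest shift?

17

Early-start schedule: Activity 1@1, Activity 2@1, Activity 3@1, Activity 4@1, Activity 5@1, Activity 6@1.
Load per shift: shift 1: 17, shift 2: 9, shift 3: 7, shift 4: 3, shift 5: 0, shift 6: 0, shift 7: 0.
Peak is 17.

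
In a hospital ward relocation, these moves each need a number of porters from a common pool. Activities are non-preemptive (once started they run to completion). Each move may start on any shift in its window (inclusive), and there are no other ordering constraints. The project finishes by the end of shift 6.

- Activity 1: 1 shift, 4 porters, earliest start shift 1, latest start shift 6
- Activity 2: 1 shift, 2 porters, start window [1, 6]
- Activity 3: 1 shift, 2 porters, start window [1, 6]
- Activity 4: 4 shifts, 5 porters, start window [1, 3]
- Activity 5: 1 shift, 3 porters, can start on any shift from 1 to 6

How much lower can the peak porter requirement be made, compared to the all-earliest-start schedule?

10

Early-start peak: s1:16  s2:5  s3:5  s4:5  s5:0  s6:0 ⇒ 16.
Leveled (Activity 1@1, Activity 2@1, Activity 3@2, Activity 4@3, Activity 5@2): s1:6  s2:5  s3:5  s4:5  s5:5  s6:5 ⇒ 6.
Reduction 16 − 6 = 10.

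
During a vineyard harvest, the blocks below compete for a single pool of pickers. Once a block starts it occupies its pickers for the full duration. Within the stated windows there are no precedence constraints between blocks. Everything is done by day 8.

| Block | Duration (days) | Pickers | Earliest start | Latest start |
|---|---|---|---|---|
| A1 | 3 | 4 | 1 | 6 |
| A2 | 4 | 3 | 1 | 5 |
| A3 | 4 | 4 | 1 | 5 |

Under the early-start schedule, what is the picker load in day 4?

7

At early start, day 4 has: A2, A3.
Demand: 3 + 4 = 7.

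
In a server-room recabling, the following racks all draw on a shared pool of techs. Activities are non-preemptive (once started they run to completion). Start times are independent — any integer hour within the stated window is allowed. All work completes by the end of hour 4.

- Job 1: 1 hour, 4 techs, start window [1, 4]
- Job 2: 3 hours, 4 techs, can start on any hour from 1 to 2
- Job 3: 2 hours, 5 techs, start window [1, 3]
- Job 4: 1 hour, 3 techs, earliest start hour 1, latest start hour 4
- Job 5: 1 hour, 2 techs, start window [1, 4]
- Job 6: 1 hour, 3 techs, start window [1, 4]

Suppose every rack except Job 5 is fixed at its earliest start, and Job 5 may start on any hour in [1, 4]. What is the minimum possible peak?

19

Job 5@1: h1:21  h2:9  h3:4  h4:0 → peak 21
Job 5@2: h1:19  h2:11  h3:4  h4:0 → peak 19
Job 5@3: h1:19  h2:9  h3:6  h4:0 → peak 19
Job 5@4: h1:19  h2:9  h3:4  h4:2 → peak 19
Best is Job 5@2, peak 19.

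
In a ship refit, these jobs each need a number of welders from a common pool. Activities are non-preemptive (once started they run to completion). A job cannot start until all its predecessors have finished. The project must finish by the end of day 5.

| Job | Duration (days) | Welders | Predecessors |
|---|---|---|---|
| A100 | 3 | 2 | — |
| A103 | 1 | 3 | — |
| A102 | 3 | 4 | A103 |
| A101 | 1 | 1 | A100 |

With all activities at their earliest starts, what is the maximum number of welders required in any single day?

Early-start schedule: A100@1, A103@1, A102@2, A101@4.
Load per day: day 1: 5, day 2: 6, day 3: 6, day 4: 5, day 5: 0.
Peak is 6.

6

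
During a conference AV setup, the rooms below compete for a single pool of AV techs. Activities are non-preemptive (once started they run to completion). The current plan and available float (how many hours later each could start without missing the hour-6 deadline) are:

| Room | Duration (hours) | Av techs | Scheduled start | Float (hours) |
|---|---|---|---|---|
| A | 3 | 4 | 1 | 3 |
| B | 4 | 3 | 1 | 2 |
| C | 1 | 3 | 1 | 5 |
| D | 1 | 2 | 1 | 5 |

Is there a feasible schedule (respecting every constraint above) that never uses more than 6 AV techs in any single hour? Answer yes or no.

no

The minimum achievable peak is 7; 6 < 7, so no feasible schedule stays within the cap.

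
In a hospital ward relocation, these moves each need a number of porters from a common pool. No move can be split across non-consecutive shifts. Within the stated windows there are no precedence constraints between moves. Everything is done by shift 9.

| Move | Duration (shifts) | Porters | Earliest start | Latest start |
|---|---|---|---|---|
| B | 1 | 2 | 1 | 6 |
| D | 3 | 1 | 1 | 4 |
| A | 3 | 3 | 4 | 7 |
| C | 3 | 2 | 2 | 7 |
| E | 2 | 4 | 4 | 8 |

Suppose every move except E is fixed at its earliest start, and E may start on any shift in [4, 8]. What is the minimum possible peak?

5

E@4: s1:3  s2:3  s3:3  s4:9  s5:7  s6:3  s7:0  s8:0  s9:0 → peak 9
E@5: s1:3  s2:3  s3:3  s4:5  s5:7  s6:7  s7:0  s8:0  s9:0 → peak 7
E@6: s1:3  s2:3  s3:3  s4:5  s5:3  s6:7  s7:4  s8:0  s9:0 → peak 7
E@7: s1:3  s2:3  s3:3  s4:5  s5:3  s6:3  s7:4  s8:4  s9:0 → peak 5
E@8: s1:3  s2:3  s3:3  s4:5  s5:3  s6:3  s7:0  s8:4  s9:4 → peak 5
Best is E@7, peak 5.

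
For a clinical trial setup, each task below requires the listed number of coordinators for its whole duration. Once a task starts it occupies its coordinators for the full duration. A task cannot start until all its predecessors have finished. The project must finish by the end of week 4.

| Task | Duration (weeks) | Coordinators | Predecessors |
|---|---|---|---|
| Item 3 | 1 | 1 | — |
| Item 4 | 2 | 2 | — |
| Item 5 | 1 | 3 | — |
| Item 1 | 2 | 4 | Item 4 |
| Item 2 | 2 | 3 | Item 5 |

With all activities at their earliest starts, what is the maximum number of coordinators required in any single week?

7

Early-start schedule: Item 3@1, Item 4@1, Item 5@1, Item 1@3, Item 2@2.
Load per week: week 1: 6, week 2: 5, week 3: 7, week 4: 4.
Peak is 7.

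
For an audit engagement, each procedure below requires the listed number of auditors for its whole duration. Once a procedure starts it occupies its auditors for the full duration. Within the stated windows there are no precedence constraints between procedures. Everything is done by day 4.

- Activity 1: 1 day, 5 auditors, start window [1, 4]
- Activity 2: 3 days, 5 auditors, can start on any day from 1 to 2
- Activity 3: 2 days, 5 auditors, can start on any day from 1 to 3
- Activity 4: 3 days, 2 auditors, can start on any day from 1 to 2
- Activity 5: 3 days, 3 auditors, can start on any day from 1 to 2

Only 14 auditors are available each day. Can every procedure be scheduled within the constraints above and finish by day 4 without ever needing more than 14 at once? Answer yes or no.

The minimum achievable peak is 15; 14 < 15, so no feasible schedule stays within the cap.

no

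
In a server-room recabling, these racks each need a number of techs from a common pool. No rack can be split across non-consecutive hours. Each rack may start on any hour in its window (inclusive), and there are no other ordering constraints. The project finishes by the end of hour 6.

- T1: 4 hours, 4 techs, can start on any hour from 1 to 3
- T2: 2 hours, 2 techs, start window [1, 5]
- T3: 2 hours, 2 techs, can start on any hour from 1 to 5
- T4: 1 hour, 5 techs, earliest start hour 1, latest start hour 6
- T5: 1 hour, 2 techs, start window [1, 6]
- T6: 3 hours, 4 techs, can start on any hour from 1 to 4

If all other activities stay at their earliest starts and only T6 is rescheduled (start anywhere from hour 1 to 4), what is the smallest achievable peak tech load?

T6@1: h1:19  h2:12  h3:8  h4:4  h5:0  h6:0 → peak 19
T6@2: h1:15  h2:12  h3:8  h4:8  h5:0  h6:0 → peak 15
T6@3: h1:15  h2:8  h3:8  h4:8  h5:4  h6:0 → peak 15
T6@4: h1:15  h2:8  h3:4  h4:8  h5:4  h6:4 → peak 15
Best is T6@2, peak 15.

15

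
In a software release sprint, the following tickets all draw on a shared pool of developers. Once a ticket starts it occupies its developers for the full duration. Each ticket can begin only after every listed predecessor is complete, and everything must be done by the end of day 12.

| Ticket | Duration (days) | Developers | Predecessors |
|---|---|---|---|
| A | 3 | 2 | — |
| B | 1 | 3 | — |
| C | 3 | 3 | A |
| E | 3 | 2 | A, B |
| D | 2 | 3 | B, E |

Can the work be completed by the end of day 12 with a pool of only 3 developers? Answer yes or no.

Schedule A@1, B@4, C@5, E@8, D@11: d1:2  d2:2  d3:2  d4:3  d5:3  d6:3  d7:3  d8:2  d9:2  d10:2  d11:3  d12:3 — peak 3 ≤ 3.

yes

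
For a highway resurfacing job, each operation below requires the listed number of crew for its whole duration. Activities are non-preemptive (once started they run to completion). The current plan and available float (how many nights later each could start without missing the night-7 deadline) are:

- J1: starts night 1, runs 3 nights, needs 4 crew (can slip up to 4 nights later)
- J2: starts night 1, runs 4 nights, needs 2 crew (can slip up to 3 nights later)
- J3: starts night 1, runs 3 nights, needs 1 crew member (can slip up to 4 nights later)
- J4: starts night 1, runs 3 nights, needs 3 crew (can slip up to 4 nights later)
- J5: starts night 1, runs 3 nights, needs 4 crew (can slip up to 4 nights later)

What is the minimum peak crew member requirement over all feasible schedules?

Early-start (J1@1, J2@1, J3@1, J4@1, J5@1) gives peak 14: n1:14  n2:14  n3:14  n4:2  n5:0  n6:0  n7:0.
Shift J4→4, J5→5.
Schedule J1@1, J2@1, J3@1, J4@4, J5@5: n1:7  n2:7  n3:7  n4:5  n5:7  n6:7  n7:4 — peak 7.
Total crew member-nights = 44 over 7 nights ⇒ peak ≥ ⌈44/7⌉ = 7, so 7 is optimal.

7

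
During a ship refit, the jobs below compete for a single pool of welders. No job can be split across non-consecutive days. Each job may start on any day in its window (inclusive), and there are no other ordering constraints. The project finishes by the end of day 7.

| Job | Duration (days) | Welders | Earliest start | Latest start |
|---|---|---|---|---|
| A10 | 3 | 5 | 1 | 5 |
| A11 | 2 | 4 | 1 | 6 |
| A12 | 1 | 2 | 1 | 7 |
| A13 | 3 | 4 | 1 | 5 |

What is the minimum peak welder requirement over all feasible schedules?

8

Early-start (A10@1, A11@1, A12@1, A13@1) gives peak 15: d1:15  d2:13  d3:9  d4:0  d5:0  d6:0  d7:0.
Shift A11→4, A13→4.
Schedule A10@1, A11@4, A12@1, A13@4: d1:7  d2:5  d3:5  d4:8  d5:8  d6:4  d7:0 — peak 8.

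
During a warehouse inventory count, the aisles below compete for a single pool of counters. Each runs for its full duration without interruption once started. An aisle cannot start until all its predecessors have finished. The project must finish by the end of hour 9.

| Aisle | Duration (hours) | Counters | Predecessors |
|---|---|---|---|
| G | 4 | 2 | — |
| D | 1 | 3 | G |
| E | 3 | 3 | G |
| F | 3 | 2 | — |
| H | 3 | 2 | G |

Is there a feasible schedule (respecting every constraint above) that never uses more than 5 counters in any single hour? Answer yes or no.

yes

Schedule G@1, D@5, E@6, F@1, H@5: h1:4  h2:4  h3:4  h4:2  h5:5  h6:5  h7:5  h8:3  h9:0 — peak 5 ≤ 5.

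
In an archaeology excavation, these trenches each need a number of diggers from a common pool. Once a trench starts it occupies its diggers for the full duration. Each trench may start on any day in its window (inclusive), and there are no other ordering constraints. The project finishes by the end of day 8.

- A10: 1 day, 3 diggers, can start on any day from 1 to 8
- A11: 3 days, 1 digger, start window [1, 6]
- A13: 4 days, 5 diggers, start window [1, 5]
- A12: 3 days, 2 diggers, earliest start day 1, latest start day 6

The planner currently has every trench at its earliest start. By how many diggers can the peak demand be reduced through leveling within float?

Early-start peak: d1:11  d2:8  d3:8  d4:5  d5:0  d6:0  d7:0  d8:0 ⇒ 11.
Leveled (A10@1, A11@1, A13@5, A12@2): d1:4  d2:3  d3:3  d4:2  d5:5  d6:5  d7:5  d8:5 ⇒ 5.
Reduction 11 − 5 = 6.

6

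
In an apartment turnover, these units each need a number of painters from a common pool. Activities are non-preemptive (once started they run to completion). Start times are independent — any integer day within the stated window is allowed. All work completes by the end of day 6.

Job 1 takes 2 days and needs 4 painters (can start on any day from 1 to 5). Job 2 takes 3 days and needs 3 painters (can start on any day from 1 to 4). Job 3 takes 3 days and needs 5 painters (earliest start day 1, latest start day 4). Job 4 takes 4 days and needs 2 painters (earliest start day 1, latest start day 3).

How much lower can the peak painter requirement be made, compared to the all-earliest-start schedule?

7

Early-start peak: d1:14  d2:14  d3:10  d4:2  d5:0  d6:0 ⇒ 14.
Leveled (Job 1@1, Job 2@1, Job 3@4, Job 4@3): d1:7  d2:7  d3:5  d4:7  d5:7  d6:7 ⇒ 7.
Reduction 14 − 7 = 7.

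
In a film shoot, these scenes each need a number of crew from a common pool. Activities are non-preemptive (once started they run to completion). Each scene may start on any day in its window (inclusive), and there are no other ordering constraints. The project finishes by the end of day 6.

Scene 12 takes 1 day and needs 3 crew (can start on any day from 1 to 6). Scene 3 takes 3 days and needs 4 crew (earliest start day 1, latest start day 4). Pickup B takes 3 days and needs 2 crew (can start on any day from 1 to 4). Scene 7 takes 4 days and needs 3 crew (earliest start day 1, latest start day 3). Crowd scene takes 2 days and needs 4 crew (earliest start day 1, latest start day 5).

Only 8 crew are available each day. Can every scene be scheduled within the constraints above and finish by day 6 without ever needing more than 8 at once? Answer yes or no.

Schedule Scene 12@1, Scene 3@4, Pickup B@1, Scene 7@1, Crowd scene@5: d1:8  d2:5  d3:5  d4:7  d5:8  d6:8 — peak 8 ≤ 8.

yes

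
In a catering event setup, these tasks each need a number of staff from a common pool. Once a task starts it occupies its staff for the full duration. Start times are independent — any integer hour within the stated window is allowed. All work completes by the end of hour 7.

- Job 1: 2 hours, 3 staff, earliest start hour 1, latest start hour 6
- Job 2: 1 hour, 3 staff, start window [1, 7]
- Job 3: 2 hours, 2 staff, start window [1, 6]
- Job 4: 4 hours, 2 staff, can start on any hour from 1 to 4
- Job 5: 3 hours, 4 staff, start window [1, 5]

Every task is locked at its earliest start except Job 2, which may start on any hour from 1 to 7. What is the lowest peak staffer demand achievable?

Job 2@1: h1:14  h2:11  h3:6  h4:2  h5:0  h6:0  h7:0 → peak 14
Job 2@2: h1:11  h2:14  h3:6  h4:2  h5:0  h6:0  h7:0 → peak 14
Job 2@3: h1:11  h2:11  h3:9  h4:2  h5:0  h6:0  h7:0 → peak 11
Job 2@4: h1:11  h2:11  h3:6  h4:5  h5:0  h6:0  h7:0 → peak 11
Job 2@5: h1:11  h2:11  h3:6  h4:2  h5:3  h6:0  h7:0 → peak 11
Job 2@6: h1:11  h2:11  h3:6  h4:2  h5:0  h6:3  h7:0 → peak 11
Job 2@7: h1:11  h2:11  h3:6  h4:2  h5:0  h6:0  h7:3 → peak 11
Best is Job 2@3, peak 11.

11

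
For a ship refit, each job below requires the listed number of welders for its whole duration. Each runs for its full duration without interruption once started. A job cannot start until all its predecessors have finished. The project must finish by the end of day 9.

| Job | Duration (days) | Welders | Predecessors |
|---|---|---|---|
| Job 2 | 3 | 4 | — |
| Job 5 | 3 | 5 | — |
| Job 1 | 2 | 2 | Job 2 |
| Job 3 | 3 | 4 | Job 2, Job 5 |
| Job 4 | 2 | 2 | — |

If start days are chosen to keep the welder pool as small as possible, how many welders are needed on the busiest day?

Early-start (Job 2@1, Job 5@1, Job 1@4, Job 3@4, Job 4@1) gives peak 11: d1:11  d2:11  d3:9  d4:6  d5:6  d6:4  d7:0  d8:0  d9:0.
Shift Job 5→4, Job 1→7, Job 3→7.
Schedule Job 2@1, Job 5@4, Job 1@7, Job 3@7, Job 4@1: d1:6  d2:6  d3:4  d4:5  d5:5  d6:5  d7:6  d8:6  d9:4 — peak 6.
Total welder-days = 47 over 9 days ⇒ peak ≥ ⌈47/9⌉ = 6, so 6 is optimal.

6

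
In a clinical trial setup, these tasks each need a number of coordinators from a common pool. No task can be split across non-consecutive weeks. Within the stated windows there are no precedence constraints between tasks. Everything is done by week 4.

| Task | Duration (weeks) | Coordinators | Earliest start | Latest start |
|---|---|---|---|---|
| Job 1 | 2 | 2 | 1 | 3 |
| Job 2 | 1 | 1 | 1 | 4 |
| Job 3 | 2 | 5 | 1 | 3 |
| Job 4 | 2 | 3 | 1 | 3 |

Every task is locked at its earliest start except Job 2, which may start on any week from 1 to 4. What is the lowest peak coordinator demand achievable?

Job 2@1: w1:11  w2:10  w3:0  w4:0 → peak 11
Job 2@2: w1:10  w2:11  w3:0  w4:0 → peak 11
Job 2@3: w1:10  w2:10  w3:1  w4:0 → peak 10
Job 2@4: w1:10  w2:10  w3:0  w4:1 → peak 10
Best is Job 2@3, peak 10.

10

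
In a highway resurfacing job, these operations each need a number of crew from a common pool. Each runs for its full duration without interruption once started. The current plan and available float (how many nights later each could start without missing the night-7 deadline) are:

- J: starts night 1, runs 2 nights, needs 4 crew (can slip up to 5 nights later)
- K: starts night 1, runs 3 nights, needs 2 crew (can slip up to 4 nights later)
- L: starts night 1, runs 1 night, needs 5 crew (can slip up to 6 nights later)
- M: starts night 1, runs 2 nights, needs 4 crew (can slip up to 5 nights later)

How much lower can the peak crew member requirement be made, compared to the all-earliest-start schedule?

Early-start peak: n1:15  n2:10  n3:2  n4:0  n5:0  n6:0  n7:0 ⇒ 15.
Leveled (J@1, K@1, L@4, M@5): n1:6  n2:6  n3:2  n4:5  n5:4  n6:4  n7:0 ⇒ 6.
Reduction 15 − 6 = 9.

9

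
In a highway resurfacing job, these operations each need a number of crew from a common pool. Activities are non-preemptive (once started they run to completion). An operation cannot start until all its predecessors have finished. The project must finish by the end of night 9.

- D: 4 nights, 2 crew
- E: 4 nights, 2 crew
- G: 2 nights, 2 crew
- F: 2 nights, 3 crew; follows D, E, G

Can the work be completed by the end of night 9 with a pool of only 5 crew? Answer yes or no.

Schedule D@1, E@1, G@5, F@7: n1:4  n2:4  n3:4  n4:4  n5:2  n6:2  n7:3  n8:3  n9:0 — peak 4 ≤ 5.

yes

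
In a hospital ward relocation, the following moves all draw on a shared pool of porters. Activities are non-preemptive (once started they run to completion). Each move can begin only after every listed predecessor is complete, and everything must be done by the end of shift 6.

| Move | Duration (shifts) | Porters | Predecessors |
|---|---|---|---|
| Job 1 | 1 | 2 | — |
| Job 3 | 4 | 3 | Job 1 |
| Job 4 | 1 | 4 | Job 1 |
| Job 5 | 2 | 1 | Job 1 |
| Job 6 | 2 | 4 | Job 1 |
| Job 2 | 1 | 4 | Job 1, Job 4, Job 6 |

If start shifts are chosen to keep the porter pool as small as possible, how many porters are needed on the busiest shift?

7

Early-start (Job 1@1, Job 3@2, Job 4@2, Job 5@2, Job 6@2, Job 2@4) gives peak 12: s1:2  s2:12  s3:8  s4:7  s5:3  s6:0.
Shift Job 5→5, Job 6→3, Job 2→6.
Schedule Job 1@1, Job 3@2, Job 4@2, Job 5@5, Job 6@3, Job 2@6: s1:2  s2:7  s3:7  s4:7  s5:4  s6:5 — peak 7.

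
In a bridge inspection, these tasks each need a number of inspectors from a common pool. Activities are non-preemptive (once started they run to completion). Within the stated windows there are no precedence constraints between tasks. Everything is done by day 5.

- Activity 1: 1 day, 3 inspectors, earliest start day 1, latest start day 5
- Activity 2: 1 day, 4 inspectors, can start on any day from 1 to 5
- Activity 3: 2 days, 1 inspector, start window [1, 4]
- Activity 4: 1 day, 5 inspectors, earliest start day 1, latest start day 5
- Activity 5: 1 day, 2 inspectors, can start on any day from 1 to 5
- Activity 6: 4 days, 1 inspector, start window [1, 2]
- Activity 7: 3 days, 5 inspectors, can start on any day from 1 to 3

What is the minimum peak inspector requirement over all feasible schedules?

8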